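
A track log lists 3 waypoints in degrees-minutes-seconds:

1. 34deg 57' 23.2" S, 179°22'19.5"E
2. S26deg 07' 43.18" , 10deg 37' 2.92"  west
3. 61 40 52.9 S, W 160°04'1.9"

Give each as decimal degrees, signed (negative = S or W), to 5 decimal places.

Point 1:
  Lat: 34° + 57/60 + 23.2/3600 = 34 + 0.950000 + 0.006444 = 34.956444
  S → negative
  Lon: 179 + 22/60 + 19.5/3600 = 179.372083
  E → positive
Point 2:
  φ: 26 + 7/60 + 43.18/3600 = 26.128661
  S ⇒ negate
  Longitude: 10° + 37/60 + 2.92/3600 = 10 + 0.616667 + 0.000811 = 10.617478
  W → negative
Point 3:
  φ: 40′ + 52.9″ = 40.88167′; 61 + 40.88167/60 = 61.681361
  S ⇒ negate
  Lon: 4′ + 1.9″ = 4.03167′; 160 + 4.03167/60 = 160.067194
  W → negative

1. -34.95644, 179.37208
2. -26.12866, -10.61748
3. -61.68136, -160.06719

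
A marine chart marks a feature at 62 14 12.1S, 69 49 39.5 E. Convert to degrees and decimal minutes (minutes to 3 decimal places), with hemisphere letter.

62° 14.202′ S, 69° 49.658′ E

Lat: seconds/60 = 0.20167; minutes = 14 + 0.20167 = 14.20167
λ: seconds/60 = 0.65833; minutes = 49 + 0.65833 = 49.65833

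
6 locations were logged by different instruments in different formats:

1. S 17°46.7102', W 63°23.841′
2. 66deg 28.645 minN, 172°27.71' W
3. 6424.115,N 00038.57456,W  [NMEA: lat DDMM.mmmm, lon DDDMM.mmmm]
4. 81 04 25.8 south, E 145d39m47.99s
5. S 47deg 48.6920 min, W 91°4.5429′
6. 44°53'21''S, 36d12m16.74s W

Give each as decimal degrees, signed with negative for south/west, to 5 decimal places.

Point 1:
  φ: 46.7102′ = 0.778503°; total 17.778503
  S ⇒ negate
  Longitude: 63 + 23.841/60 = 63.397350
  W ⇒ negate
Point 2:
  Latitude: 66 + 28.645/60 = 66.477417
  N ⇒ keep positive
  Lon: 172 + 27.71/60 = 172.461833
  W → negative
Point 3:
  Lat: split at 2 digits → 64° and 24.115′; 64 + 24.115/60 = 64.401917
  N → positive
  λ: degrees = first 3 digits = 0, minutes = 38.57456; 0 + 38.57456/60 = 0.642909
  hemisphere W, so the sign is −
Point 4:
  φ: 81 + 4/60 + 25.8/3600 = 81.073833
  hemisphere S, so the sign is −
  λ: 145° + 39/60 + 47.99/3600 = 145 + 0.650000 + 0.013331 = 145.663331
  E ⇒ keep positive
Point 5:
  Latitude: 48.692′ = 0.811533°; total 47.811533
  hemisphere S, so the sign is −
  λ: 91 + 4.5429/60 = 91.075715
  W ⇒ negate
Point 6:
  φ: 53′ + 21″ = 53.35000′; 44 + 53.35000/60 = 44.889167
  hemisphere S, so the sign is −
  λ: 36 + 12/60 + 16.74/3600 = 36.204650
  hemisphere W, so the sign is −

1. -17.77850, -63.39735
2. 66.47742, -172.46183
3. 64.40192, -0.64291
4. -81.07383, 145.66333
5. -47.81153, -91.07572
6. -44.88917, -36.20465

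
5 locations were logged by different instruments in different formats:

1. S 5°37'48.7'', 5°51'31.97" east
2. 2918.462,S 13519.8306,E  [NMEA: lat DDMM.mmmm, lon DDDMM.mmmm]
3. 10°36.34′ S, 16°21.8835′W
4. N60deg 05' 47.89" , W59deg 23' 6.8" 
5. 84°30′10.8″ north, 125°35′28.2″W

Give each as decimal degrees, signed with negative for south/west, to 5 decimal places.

1. -5.63019, 5.85888
2. -29.30770, 135.33051
3. -10.60567, -16.36473
4. 60.09664, -59.38522
5. 84.50300, -125.59117

Point 1:
  Lat: 5° + 37/60 + 48.7/3600 = 5 + 0.616667 + 0.013528 = 5.630194
  S ⇒ negate
  λ: 5 + 51/60 + 31.97/3600 = 5.858881
  E ⇒ keep positive
Point 2:
  Latitude: split at 2 digits → 29° and 18.462′; 29 + 18.462/60 = 29.307700
  S ⇒ negate
  Lon: degrees = first 3 digits = 135, minutes = 19.8306; 135 + 19.8306/60 = 135.330510
  E ⇒ keep positive
Point 3:
  Lat: 36.34′ = 0.605667°; total 10.605667
  S ⇒ negate
  Longitude: 21.8835′ = 0.364725°; total 16.364725
  hemisphere W, so the sign is −
Point 4:
  Lat: 60 + 5/60 + 47.89/3600 = 60.096636
  N → positive
  Longitude: 59 + 23/60 + 6.8/3600 = 59.385222
  W ⇒ negate
Point 5:
  Lat: 84 + 30/60 + 10.8/3600 = 84.503000
  N ⇒ keep positive
  Longitude: 35′ + 28.2″ = 35.47000′; 125 + 35.47000/60 = 125.591167
  hemisphere W, so the sign is −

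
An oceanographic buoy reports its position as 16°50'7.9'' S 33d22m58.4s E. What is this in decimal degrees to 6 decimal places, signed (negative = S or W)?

-16.835528, 33.382889

Latitude: 50′ + 7.9″ = 50.13167′; 16 + 50.13167/60 = 16.8355278
hemisphere S, so the sign is −
Lon: 33 + 22/60 + 58.4/3600 = 33.3828889
E → positive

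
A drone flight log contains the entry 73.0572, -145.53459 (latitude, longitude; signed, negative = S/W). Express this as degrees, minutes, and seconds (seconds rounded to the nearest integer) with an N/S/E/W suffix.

Lat: 0.057200 × 60 = 3.43200′ → 3′, remainder × 60 = 25.92″
Longitude is negative → W; |value| = 145.534590
Lon: whole degrees 145; 32.07540′ → 32′ and 4.52″

73°03′26″ N, 145°32′5″ W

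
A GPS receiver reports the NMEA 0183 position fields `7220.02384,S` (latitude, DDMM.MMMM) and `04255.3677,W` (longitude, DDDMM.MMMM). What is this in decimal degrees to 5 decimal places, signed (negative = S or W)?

Latitude: degrees = first 2 digits = 72, minutes = 20.02384; 72 + 20.02384/60 = 72.333731
S → negative
Longitude: degrees = first 3 digits = 42, minutes = 55.3677; 42 + 55.3677/60 = 42.922795
W ⇒ negate

-72.33373, -42.92280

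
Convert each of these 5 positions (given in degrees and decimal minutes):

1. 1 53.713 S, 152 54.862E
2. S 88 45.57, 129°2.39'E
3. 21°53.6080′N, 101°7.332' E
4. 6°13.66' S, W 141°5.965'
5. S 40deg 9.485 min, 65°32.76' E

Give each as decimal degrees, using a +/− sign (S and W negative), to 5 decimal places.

Point 1:
  φ: 1 + 53.713/60 = 1.895217
  hemisphere S, so the sign is −
  λ: 54.862′ = 0.914367°; total 152.914367
  E ⇒ keep positive
Point 2:
  Lat: 45.57′ = 0.759500°; total 88.759500
  S ⇒ negate
  λ: 2.39′ = 0.039833°; total 129.039833
  E → positive
Point 3:
  φ: 53.608′ = 0.893467°; total 21.893467
  N → positive
  Longitude: 7.332′ = 0.122200°; total 101.122200
  E ⇒ keep positive
Point 4:
  Latitude: 6 + 13.66/60 = 6.227667
  S → negative
  Lon: 5.965′ = 0.099417°; total 141.099417
  hemisphere W, so the sign is −
Point 5:
  Lat: 9.485′ = 0.158083°; total 40.158083
  S → negative
  λ: 32.76′ = 0.546000°; total 65.546000
  E ⇒ keep positive

1. -1.89522, 152.91437
2. -88.75950, 129.03983
3. 21.89347, 101.12220
4. -6.22767, -141.09942
5. -40.15808, 65.54600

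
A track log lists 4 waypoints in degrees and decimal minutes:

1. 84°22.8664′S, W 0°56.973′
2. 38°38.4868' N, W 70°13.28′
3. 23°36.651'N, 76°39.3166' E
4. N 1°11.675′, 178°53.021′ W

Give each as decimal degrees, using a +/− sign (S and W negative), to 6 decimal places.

1. -84.381107, -0.949550
2. 38.641447, -70.221333
3. 23.610850, 76.655277
4. 1.194583, -178.883683

Point 1:
  φ: 22.8664′ = 0.381107°; total 84.3811067
  S → negative
  λ: 0 + 56.973/60 = 0.9495500
  W ⇒ negate
Point 2:
  Latitude: 38 + 38.4868/60 = 38.6414467
  N ⇒ keep positive
  Lon: 13.28′ = 0.221333°; total 70.2213333
  hemisphere W, so the sign is −
Point 3:
  Latitude: 23 + 36.651/60 = 23.6108500
  N ⇒ keep positive
  Longitude: 39.3166′ = 0.655277°; total 76.6552767
  E ⇒ keep positive
Point 4:
  φ: 1 + 11.675/60 = 1.1945833
  N → positive
  Longitude: 178 + 53.021/60 = 178.8836833
  hemisphere W, so the sign is −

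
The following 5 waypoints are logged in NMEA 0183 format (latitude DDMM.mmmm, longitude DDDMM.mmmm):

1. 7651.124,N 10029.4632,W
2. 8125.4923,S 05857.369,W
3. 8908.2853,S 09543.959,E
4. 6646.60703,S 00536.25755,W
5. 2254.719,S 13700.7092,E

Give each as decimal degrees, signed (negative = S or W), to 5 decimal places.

Point 1:
  Lat: degrees = first 2 digits = 76, minutes = 51.124; 76 + 51.124/60 = 76.852067
  N ⇒ keep positive
  Longitude: degrees = first 3 digits = 100, minutes = 29.4632; 100 + 29.4632/60 = 100.491053
  W → negative
Point 2:
  φ: split at 2 digits → 81° and 25.4923′; 81 + 25.4923/60 = 81.424872
  S → negative
  Lon: degrees = first 3 digits = 58, minutes = 57.369; 58 + 57.369/60 = 58.956150
  W ⇒ negate
Point 3:
  φ: split at 2 digits → 89° and 8.2853′; 89 + 8.2853/60 = 89.138088
  S → negative
  λ: split at 3 digits → 095° and 43.959′; 95 + 43.959/60 = 95.732650
  E → positive
Point 4:
  Latitude: split at 2 digits → 66° and 46.60703′; 66 + 46.60703/60 = 66.776784
  hemisphere S, so the sign is −
  Longitude: degrees = first 3 digits = 5, minutes = 36.25755; 5 + 36.25755/60 = 5.604293
  W → negative
Point 5:
  Lat: split at 2 digits → 22° and 54.719′; 22 + 54.719/60 = 22.911983
  hemisphere S, so the sign is −
  λ: degrees = first 3 digits = 137, minutes = 0.7092; 137 + 0.7092/60 = 137.011820
  E ⇒ keep positive

1. 76.85207, -100.49105
2. -81.42487, -58.95615
3. -89.13809, 95.73265
4. -66.77678, -5.60429
5. -22.91198, 137.01182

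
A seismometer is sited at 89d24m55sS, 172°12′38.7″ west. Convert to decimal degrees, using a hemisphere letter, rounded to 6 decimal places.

Lat: 24′ + 55″ = 24.91667′; 89 + 24.91667/60 = 89.4152778
Longitude: 172 + 12/60 + 38.7/3600 = 172.2107500

89.415278° S, 172.210750° W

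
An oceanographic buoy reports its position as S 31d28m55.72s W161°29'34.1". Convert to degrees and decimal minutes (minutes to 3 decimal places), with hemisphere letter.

Lat: seconds/60 = 0.92867; minutes = 28 + 0.92867 = 28.92867
Longitude: seconds/60 = 0.56833; minutes = 29 + 0.56833 = 29.56833

31° 28.929′ S, 161° 29.568′ W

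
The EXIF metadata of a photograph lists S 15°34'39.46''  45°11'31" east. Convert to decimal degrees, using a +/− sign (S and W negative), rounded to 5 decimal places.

φ: 15° + 34/60 + 39.46/3600 = 15 + 0.566667 + 0.010961 = 15.577628
S ⇒ negate
λ: 45 + 11/60 + 31/3600 = 45.191944
E → positive

-15.57763, 45.19194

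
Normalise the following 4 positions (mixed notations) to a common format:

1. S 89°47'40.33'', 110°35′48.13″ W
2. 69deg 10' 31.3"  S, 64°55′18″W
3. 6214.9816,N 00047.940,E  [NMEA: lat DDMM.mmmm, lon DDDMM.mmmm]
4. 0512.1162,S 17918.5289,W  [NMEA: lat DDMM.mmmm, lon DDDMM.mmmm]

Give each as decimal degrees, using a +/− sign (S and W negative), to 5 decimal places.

Point 1:
  Lat: 89° + 47/60 + 40.33/3600 = 89 + 0.783333 + 0.011203 = 89.794536
  S → negative
  λ: 110° + 35/60 + 48.13/3600 = 110 + 0.583333 + 0.013369 = 110.596703
  W ⇒ negate
Point 2:
  Latitude: 69 + 10/60 + 31.3/3600 = 69.175361
  S → negative
  Lon: 64 + 55/60 + 18/3600 = 64.921667
  hemisphere W, so the sign is −
Point 3:
  Latitude: split at 2 digits → 62° and 14.9816′; 62 + 14.9816/60 = 62.249693
  N → positive
  λ: split at 3 digits → 000° and 47.94′; 0 + 47.94/60 = 0.799000
  E → positive
Point 4:
  φ: degrees = first 2 digits = 5, minutes = 12.1162; 5 + 12.1162/60 = 5.201937
  S ⇒ negate
  Lon: split at 3 digits → 179° and 18.5289′; 179 + 18.5289/60 = 179.308815
  W ⇒ negate

1. -89.79454, -110.59670
2. -69.17536, -64.92167
3. 62.24969, 0.79900
4. -5.20194, -179.30882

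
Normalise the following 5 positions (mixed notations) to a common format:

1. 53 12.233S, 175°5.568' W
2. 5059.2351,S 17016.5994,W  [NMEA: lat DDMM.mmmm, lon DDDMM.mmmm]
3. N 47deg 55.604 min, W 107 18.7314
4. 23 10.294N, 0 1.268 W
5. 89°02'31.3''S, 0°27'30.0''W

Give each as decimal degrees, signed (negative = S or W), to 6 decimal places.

Point 1:
  Lat: 12.233′ = 0.203883°; total 53.2038833
  S → negative
  λ: 5.568′ = 0.092800°; total 175.0928000
  W ⇒ negate
Point 2:
  Latitude: split at 2 digits → 50° and 59.2351′; 50 + 59.2351/60 = 50.9872517
  hemisphere S, so the sign is −
  Longitude: degrees = first 3 digits = 170, minutes = 16.5994; 170 + 16.5994/60 = 170.2766567
  hemisphere W, so the sign is −
Point 3:
  φ: 47 + 55.604/60 = 47.9267333
  N → positive
  Longitude: 107 + 18.7314/60 = 107.3121900
  W → negative
Point 4:
  Latitude: 23 + 10.294/60 = 23.1715667
  N → positive
  Lon: 0 + 1.268/60 = 0.0211333
  W → negative
Point 5:
  φ: 89 + 2/60 + 31.3/3600 = 89.0420278
  hemisphere S, so the sign is −
  λ: 0° + 27/60 + 30/3600 = 0 + 0.450000 + 0.008333 = 0.4583333
  hemisphere W, so the sign is −

1. -53.203883, -175.092800
2. -50.987252, -170.276657
3. 47.926733, -107.312190
4. 23.171567, -0.021133
5. -89.042028, -0.458333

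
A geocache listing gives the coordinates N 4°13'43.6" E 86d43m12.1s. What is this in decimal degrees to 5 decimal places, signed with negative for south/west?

Latitude: 4° + 13/60 + 43.6/3600 = 4 + 0.216667 + 0.012111 = 4.228778
N ⇒ keep positive
Longitude: 43′ + 12.1″ = 43.20167′; 86 + 43.20167/60 = 86.720028
E → positive

4.22878, 86.72003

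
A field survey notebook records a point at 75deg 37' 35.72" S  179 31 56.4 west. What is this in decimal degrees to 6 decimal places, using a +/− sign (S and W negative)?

Lat: 37′ + 35.72″ = 37.59533′; 75 + 37.59533/60 = 75.6265889
S → negative
Longitude: 31′ + 56.4″ = 31.94000′; 179 + 31.94000/60 = 179.5323333
W → negative

-75.626589, -179.532333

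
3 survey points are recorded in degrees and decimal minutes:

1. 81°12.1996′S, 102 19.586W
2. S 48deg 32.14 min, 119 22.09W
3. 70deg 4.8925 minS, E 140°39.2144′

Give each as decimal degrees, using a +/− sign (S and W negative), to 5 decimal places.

1. -81.20333, -102.32643
2. -48.53567, -119.36817
3. -70.08154, 140.65357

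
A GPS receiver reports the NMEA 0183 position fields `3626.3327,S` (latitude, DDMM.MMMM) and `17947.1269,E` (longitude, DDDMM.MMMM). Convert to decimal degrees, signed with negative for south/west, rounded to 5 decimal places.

-36.43888, 179.78545

φ: degrees = first 2 digits = 36, minutes = 26.3327; 36 + 26.3327/60 = 36.438878
S ⇒ negate
Longitude: split at 3 digits → 179° and 47.1269′; 179 + 47.1269/60 = 179.785448
E → positive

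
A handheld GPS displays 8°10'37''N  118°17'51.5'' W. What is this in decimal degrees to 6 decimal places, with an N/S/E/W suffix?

8.176944° N, 118.297639° W

Latitude: 8 + 10/60 + 37/3600 = 8.1769444
λ: 118 + 17/60 + 51.5/3600 = 118.2976389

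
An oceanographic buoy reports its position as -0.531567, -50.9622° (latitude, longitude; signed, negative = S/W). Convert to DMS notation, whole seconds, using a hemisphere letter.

Latitude is negative → S; |value| = 0.531567
Latitude: 0.531567 × 60 = 31.89402′ → 31′, remainder × 60 = 53.64″
Longitude is negative → W; |value| = 50.962200
Lon: whole degrees 50; 57.73200′ → 57′ and 43.92″

0°31′54″ S, 50°57′44″ W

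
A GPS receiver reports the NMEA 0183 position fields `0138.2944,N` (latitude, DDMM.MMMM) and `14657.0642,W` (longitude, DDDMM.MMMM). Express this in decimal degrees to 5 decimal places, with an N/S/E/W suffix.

1.63824° N, 146.95107° W

φ: split at 2 digits → 01° and 38.2944′; 1 + 38.2944/60 = 1.638240
Lon: degrees = first 3 digits = 146, minutes = 57.0642; 146 + 57.0642/60 = 146.951070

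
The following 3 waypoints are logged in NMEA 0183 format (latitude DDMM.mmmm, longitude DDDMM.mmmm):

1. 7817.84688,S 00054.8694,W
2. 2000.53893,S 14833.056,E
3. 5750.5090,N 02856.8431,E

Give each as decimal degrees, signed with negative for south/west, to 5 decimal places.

1. -78.29745, -0.91449
2. -20.00898, 148.55093
3. 57.84182, 28.94739

Point 1:
  Lat: split at 2 digits → 78° and 17.84688′; 78 + 17.84688/60 = 78.297448
  hemisphere S, so the sign is −
  Longitude: split at 3 digits → 000° and 54.8694′; 0 + 54.8694/60 = 0.914490
  W → negative
Point 2:
  Lat: split at 2 digits → 20° and 0.53893′; 20 + 0.53893/60 = 20.008982
  S ⇒ negate
  Longitude: split at 3 digits → 148° and 33.056′; 148 + 33.056/60 = 148.550933
  E → positive
Point 3:
  φ: split at 2 digits → 57° and 50.509′; 57 + 50.509/60 = 57.841817
  N → positive
  Lon: degrees = first 3 digits = 28, minutes = 56.8431; 28 + 56.8431/60 = 28.947385
  E ⇒ keep positive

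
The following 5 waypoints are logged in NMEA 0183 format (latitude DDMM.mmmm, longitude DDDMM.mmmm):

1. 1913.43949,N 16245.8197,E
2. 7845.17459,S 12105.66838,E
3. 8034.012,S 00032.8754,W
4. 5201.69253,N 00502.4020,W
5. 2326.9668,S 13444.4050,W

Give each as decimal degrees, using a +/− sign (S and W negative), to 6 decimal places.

1. 19.223992, 162.763662
2. -78.752910, 121.094473
3. -80.566867, -0.547923
4. 52.028209, -5.040033
5. -23.449447, -134.740083

Point 1:
  φ: split at 2 digits → 19° and 13.43949′; 19 + 13.43949/60 = 19.2239915
  N → positive
  Longitude: split at 3 digits → 162° and 45.8197′; 162 + 45.8197/60 = 162.7636617
  E → positive
Point 2:
  Latitude: degrees = first 2 digits = 78, minutes = 45.17459; 78 + 45.17459/60 = 78.7529098
  hemisphere S, so the sign is −
  Lon: degrees = first 3 digits = 121, minutes = 5.66838; 121 + 5.66838/60 = 121.0944730
  E → positive
Point 3:
  Latitude: split at 2 digits → 80° and 34.012′; 80 + 34.012/60 = 80.5668667
  hemisphere S, so the sign is −
  λ: degrees = first 3 digits = 0, minutes = 32.8754; 0 + 32.8754/60 = 0.5479233
  W → negative
Point 4:
  Latitude: degrees = first 2 digits = 52, minutes = 1.69253; 52 + 1.69253/60 = 52.0282088
  N → positive
  Lon: split at 3 digits → 005° and 2.402′; 5 + 2.402/60 = 5.0400333
  W ⇒ negate
Point 5:
  Latitude: split at 2 digits → 23° and 26.9668′; 23 + 26.9668/60 = 23.4494467
  hemisphere S, so the sign is −
  Lon: split at 3 digits → 134° and 44.405′; 134 + 44.405/60 = 134.7400833
  W → negative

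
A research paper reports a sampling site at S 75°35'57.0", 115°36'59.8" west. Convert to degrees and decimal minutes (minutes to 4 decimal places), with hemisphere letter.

Latitude: seconds/60 = 0.95000; minutes = 35 + 0.95000 = 35.950000
Lon: 36 + 59.8/60 = 36.996667′

75° 35.9500′ S, 115° 36.9967′ W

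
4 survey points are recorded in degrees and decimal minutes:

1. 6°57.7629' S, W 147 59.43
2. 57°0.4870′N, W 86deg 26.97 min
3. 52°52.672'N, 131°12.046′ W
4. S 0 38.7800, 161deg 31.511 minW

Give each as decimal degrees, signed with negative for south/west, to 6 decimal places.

Point 1:
  Lat: 6 + 57.7629/60 = 6.9627150
  S ⇒ negate
  λ: 59.43′ = 0.990500°; total 147.9905000
  W ⇒ negate
Point 2:
  Lat: 0.487′ = 0.008117°; total 57.0081167
  N → positive
  Lon: 26.97′ = 0.449500°; total 86.4495000
  hemisphere W, so the sign is −
Point 3:
  φ: 52 + 52.672/60 = 52.8778667
  N → positive
  Lon: 12.046′ = 0.200767°; total 131.2007667
  W → negative
Point 4:
  Lat: 0 + 38.78/60 = 0.6463333
  S → negative
  Longitude: 161 + 31.511/60 = 161.5251833
  W ⇒ negate

1. -6.962715, -147.990500
2. 57.008117, -86.449500
3. 52.877867, -131.200767
4. -0.646333, -161.525183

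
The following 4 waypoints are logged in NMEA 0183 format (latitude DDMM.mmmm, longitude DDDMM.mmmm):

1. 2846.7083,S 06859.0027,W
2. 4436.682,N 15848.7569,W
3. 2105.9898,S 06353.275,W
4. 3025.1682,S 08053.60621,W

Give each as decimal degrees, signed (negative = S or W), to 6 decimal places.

Point 1:
  φ: degrees = first 2 digits = 28, minutes = 46.7083; 28 + 46.7083/60 = 28.7784717
  S → negative
  Longitude: degrees = first 3 digits = 68, minutes = 59.0027; 68 + 59.0027/60 = 68.9833783
  W ⇒ negate
Point 2:
  φ: degrees = first 2 digits = 44, minutes = 36.682; 44 + 36.682/60 = 44.6113667
  N → positive
  Longitude: degrees = first 3 digits = 158, minutes = 48.7569; 158 + 48.7569/60 = 158.8126150
  hemisphere W, so the sign is −
Point 3:
  Lat: split at 2 digits → 21° and 5.9898′; 21 + 5.9898/60 = 21.0998300
  S → negative
  Lon: split at 3 digits → 063° and 53.275′; 63 + 53.275/60 = 63.8879167
  hemisphere W, so the sign is −
Point 4:
  φ: split at 2 digits → 30° and 25.1682′; 30 + 25.1682/60 = 30.4194700
  hemisphere S, so the sign is −
  Longitude: degrees = first 3 digits = 80, minutes = 53.60621; 80 + 53.60621/60 = 80.8934368
  W → negative

1. -28.778472, -68.983378
2. 44.611367, -158.812615
3. -21.099830, -63.887917
4. -30.419470, -80.893437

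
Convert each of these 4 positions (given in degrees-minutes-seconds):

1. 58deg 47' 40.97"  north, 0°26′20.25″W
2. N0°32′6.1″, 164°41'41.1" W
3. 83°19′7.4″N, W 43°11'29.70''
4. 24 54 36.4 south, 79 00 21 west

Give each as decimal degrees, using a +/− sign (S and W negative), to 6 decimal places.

Point 1:
  Lat: 58 + 47/60 + 40.97/3600 = 58.7947139
  N → positive
  λ: 26′ + 20.25″ = 26.33750′; 0 + 26.33750/60 = 0.4389583
  W → negative
Point 2:
  φ: 32′ + 6.1″ = 32.10167′; 0 + 32.10167/60 = 0.5350278
  N → positive
  λ: 164° + 41/60 + 41.1/3600 = 164 + 0.683333 + 0.011417 = 164.6947500
  W ⇒ negate
Point 3:
  φ: 19′ + 7.4″ = 19.12333′; 83 + 19.12333/60 = 83.3187222
  N → positive
  λ: 11′ + 29.7″ = 11.49500′; 43 + 11.49500/60 = 43.1915833
  hemisphere W, so the sign is −
Point 4:
  Latitude: 24° + 54/60 + 36.4/3600 = 24 + 0.900000 + 0.010111 = 24.9101111
  hemisphere S, so the sign is −
  λ: 79 + 0/60 + 21/3600 = 79.0058333
  W ⇒ negate

1. 58.794714, -0.438958
2. 0.535028, -164.694750
3. 83.318722, -43.191583
4. -24.910111, -79.005833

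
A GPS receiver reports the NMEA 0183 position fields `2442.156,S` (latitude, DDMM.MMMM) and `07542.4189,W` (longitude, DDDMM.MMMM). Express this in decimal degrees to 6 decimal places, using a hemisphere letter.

Latitude: degrees = first 2 digits = 24, minutes = 42.156; 24 + 42.156/60 = 24.7026000
Longitude: degrees = first 3 digits = 75, minutes = 42.4189; 75 + 42.4189/60 = 75.7069817

24.702600° S, 75.706982° W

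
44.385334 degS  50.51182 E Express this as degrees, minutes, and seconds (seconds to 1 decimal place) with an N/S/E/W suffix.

Lat: whole degrees 44; 23.12004′ → 23′ and 7.202″
λ: whole degrees 50; 30.70920′ → 30′ and 42.552″

44°23′7.2″ S, 50°30′42.6″ E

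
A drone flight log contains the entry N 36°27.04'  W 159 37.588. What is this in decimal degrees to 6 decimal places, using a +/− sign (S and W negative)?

36.450667, -159.626467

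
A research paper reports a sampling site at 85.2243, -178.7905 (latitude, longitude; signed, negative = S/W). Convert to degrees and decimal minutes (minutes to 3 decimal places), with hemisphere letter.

φ: 85° + 0.224300 × 60 = 85° 13.45800′
Longitude is negative → W; |value| = 178.790500
Longitude: minutes = (178.790500 − 178) × 60 = 47.43000

85° 13.458′ N, 178° 47.430′ W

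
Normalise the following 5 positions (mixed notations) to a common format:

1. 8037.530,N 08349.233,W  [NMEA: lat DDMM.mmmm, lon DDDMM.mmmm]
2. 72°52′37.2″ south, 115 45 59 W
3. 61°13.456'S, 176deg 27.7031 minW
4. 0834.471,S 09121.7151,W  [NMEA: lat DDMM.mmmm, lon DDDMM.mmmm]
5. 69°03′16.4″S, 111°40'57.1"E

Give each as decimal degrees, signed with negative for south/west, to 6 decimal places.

1. 80.625500, -83.820550
2. -72.877000, -115.766389
3. -61.224267, -176.461718
4. -8.574517, -91.361918
5. -69.054556, 111.682528

Point 1:
  Lat: split at 2 digits → 80° and 37.53′; 80 + 37.53/60 = 80.6255000
  N ⇒ keep positive
  Lon: degrees = first 3 digits = 83, minutes = 49.233; 83 + 49.233/60 = 83.8205500
  W ⇒ negate
Point 2:
  φ: 52′ + 37.2″ = 52.62000′; 72 + 52.62000/60 = 72.8770000
  S ⇒ negate
  λ: 115° + 45/60 + 59/3600 = 115 + 0.750000 + 0.016389 = 115.7663889
  W ⇒ negate
Point 3:
  Lat: 13.456′ = 0.224267°; total 61.2242667
  hemisphere S, so the sign is −
  λ: 27.7031′ = 0.461718°; total 176.4617183
  hemisphere W, so the sign is −
Point 4:
  Lat: degrees = first 2 digits = 8, minutes = 34.471; 8 + 34.471/60 = 8.5745167
  S → negative
  Lon: degrees = first 3 digits = 91, minutes = 21.7151; 91 + 21.7151/60 = 91.3619183
  W → negative
Point 5:
  φ: 69 + 3/60 + 16.4/3600 = 69.0545556
  hemisphere S, so the sign is −
  Lon: 40′ + 57.1″ = 40.95167′; 111 + 40.95167/60 = 111.6825278
  E ⇒ keep positive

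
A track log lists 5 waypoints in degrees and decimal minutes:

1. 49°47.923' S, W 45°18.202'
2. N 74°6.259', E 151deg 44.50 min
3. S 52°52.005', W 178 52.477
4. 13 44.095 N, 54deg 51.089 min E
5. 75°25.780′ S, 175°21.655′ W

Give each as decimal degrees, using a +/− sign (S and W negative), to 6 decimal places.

1. -49.798717, -45.303367
2. 74.104317, 151.741667
3. -52.866750, -178.874617
4. 13.734917, 54.851483
5. -75.429667, -175.360917

Point 1:
  Latitude: 47.923′ = 0.798717°; total 49.7987167
  hemisphere S, so the sign is −
  Lon: 45 + 18.202/60 = 45.3033667
  W ⇒ negate
Point 2:
  Latitude: 6.259′ = 0.104317°; total 74.1043167
  N ⇒ keep positive
  Lon: 44.5′ = 0.741667°; total 151.7416667
  E → positive
Point 3:
  φ: 52 + 52.005/60 = 52.8667500
  hemisphere S, so the sign is −
  Longitude: 52.477′ = 0.874617°; total 178.8746167
  W ⇒ negate
Point 4:
  Lat: 44.095′ = 0.734917°; total 13.7349167
  N ⇒ keep positive
  Longitude: 51.089′ = 0.851483°; total 54.8514833
  E ⇒ keep positive
Point 5:
  Latitude: 25.78′ = 0.429667°; total 75.4296667
  S ⇒ negate
  λ: 175 + 21.655/60 = 175.3609167
  hemisphere W, so the sign is −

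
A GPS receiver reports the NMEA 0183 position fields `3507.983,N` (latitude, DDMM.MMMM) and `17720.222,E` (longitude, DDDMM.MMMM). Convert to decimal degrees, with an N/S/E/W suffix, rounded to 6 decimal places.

35.133050° N, 177.337033° E

Latitude: degrees = first 2 digits = 35, minutes = 7.983; 35 + 7.983/60 = 35.1330500
Longitude: degrees = first 3 digits = 177, minutes = 20.222; 177 + 20.222/60 = 177.3370333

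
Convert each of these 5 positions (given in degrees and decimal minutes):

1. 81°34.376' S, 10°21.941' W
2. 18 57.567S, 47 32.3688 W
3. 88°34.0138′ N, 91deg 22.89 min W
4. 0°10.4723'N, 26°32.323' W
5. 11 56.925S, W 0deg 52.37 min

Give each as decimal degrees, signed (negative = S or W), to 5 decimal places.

Point 1:
  Lat: 34.376′ = 0.572933°; total 81.572933
  S → negative
  Longitude: 10 + 21.941/60 = 10.365683
  W → negative
Point 2:
  Lat: 57.567′ = 0.959450°; total 18.959450
  S → negative
  Lon: 47 + 32.3688/60 = 47.539480
  W ⇒ negate
Point 3:
  Latitude: 88 + 34.0138/60 = 88.566897
  N → positive
  Longitude: 91 + 22.89/60 = 91.381500
  W → negative
Point 4:
  φ: 10.4723′ = 0.174538°; total 0.174538
  N → positive
  λ: 26 + 32.323/60 = 26.538717
  W ⇒ negate
Point 5:
  Lat: 56.925′ = 0.948750°; total 11.948750
  S ⇒ negate
  Longitude: 52.37′ = 0.872833°; total 0.872833
  W → negative

1. -81.57293, -10.36568
2. -18.95945, -47.53948
3. 88.56690, -91.38150
4. 0.17454, -26.53872
5. -11.94875, -0.87283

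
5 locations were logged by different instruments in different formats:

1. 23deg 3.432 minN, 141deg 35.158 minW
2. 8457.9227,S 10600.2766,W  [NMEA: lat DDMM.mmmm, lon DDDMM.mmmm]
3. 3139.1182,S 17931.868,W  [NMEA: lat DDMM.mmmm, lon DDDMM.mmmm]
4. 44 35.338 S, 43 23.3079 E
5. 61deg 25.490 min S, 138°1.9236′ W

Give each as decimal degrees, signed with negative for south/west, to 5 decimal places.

1. 23.05720, -141.58597
2. -84.96538, -106.00461
3. -31.65197, -179.53113
4. -44.58897, 43.38847
5. -61.42483, -138.03206

Point 1:
  Latitude: 3.432′ = 0.057200°; total 23.057200
  N → positive
  Lon: 141 + 35.158/60 = 141.585967
  hemisphere W, so the sign is −
Point 2:
  Latitude: degrees = first 2 digits = 84, minutes = 57.9227; 84 + 57.9227/60 = 84.965378
  hemisphere S, so the sign is −
  Longitude: split at 3 digits → 106° and 0.2766′; 106 + 0.2766/60 = 106.004610
  W → negative
Point 3:
  φ: split at 2 digits → 31° and 39.1182′; 31 + 39.1182/60 = 31.651970
  S → negative
  Lon: split at 3 digits → 179° and 31.868′; 179 + 31.868/60 = 179.531133
  hemisphere W, so the sign is −
Point 4:
  φ: 35.338′ = 0.588967°; total 44.588967
  S → negative
  λ: 43 + 23.3079/60 = 43.388465
  E ⇒ keep positive
Point 5:
  Lat: 25.49′ = 0.424833°; total 61.424833
  S ⇒ negate
  Lon: 1.9236′ = 0.032060°; total 138.032060
  W → negative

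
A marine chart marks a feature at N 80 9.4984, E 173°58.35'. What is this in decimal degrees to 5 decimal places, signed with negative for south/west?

Latitude: 80 + 9.4984/60 = 80.158307
N → positive
λ: 173 + 58.35/60 = 173.972500
E ⇒ keep positive

80.15831, 173.97250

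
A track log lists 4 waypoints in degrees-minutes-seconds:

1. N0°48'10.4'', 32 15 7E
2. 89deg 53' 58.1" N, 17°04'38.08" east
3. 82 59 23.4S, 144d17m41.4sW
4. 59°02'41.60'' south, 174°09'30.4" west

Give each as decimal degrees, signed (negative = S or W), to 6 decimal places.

Point 1:
  Lat: 0° + 48/60 + 10.4/3600 = 0 + 0.800000 + 0.002889 = 0.8028889
  N ⇒ keep positive
  Longitude: 32 + 15/60 + 7/3600 = 32.2519444
  E ⇒ keep positive
Point 2:
  Lat: 53′ + 58.1″ = 53.96833′; 89 + 53.96833/60 = 89.8994722
  N → positive
  λ: 17° + 4/60 + 38.08/3600 = 17 + 0.066667 + 0.010578 = 17.0772444
  E → positive
Point 3:
  Lat: 59′ + 23.4″ = 59.39000′; 82 + 59.39000/60 = 82.9898333
  hemisphere S, so the sign is −
  λ: 144 + 17/60 + 41.4/3600 = 144.2948333
  W → negative
Point 4:
  φ: 59° + 2/60 + 41.6/3600 = 59 + 0.033333 + 0.011556 = 59.0448889
  S → negative
  Lon: 174° + 9/60 + 30.4/3600 = 174 + 0.150000 + 0.008444 = 174.1584444
  hemisphere W, so the sign is −

1. 0.802889, 32.251944
2. 89.899472, 17.077244
3. -82.989833, -144.294833
4. -59.044889, -174.158444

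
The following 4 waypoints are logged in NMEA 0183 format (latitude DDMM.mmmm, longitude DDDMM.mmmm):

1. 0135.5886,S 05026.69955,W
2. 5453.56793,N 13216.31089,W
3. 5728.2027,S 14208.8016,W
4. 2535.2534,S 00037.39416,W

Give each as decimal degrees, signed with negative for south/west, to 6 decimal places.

Point 1:
  Latitude: degrees = first 2 digits = 1, minutes = 35.5886; 1 + 35.5886/60 = 1.5931433
  hemisphere S, so the sign is −
  Longitude: split at 3 digits → 050° and 26.69955′; 50 + 26.69955/60 = 50.4449925
  W ⇒ negate
Point 2:
  φ: degrees = first 2 digits = 54, minutes = 53.56793; 54 + 53.56793/60 = 54.8927988
  N ⇒ keep positive
  Longitude: degrees = first 3 digits = 132, minutes = 16.31089; 132 + 16.31089/60 = 132.2718482
  W ⇒ negate
Point 3:
  Latitude: split at 2 digits → 57° and 28.2027′; 57 + 28.2027/60 = 57.4700450
  hemisphere S, so the sign is −
  Longitude: degrees = first 3 digits = 142, minutes = 8.8016; 142 + 8.8016/60 = 142.1466933
  hemisphere W, so the sign is −
Point 4:
  φ: split at 2 digits → 25° and 35.2534′; 25 + 35.2534/60 = 25.5875567
  S → negative
  λ: degrees = first 3 digits = 0, minutes = 37.39416; 0 + 37.39416/60 = 0.6232360
  W ⇒ negate

1. -1.593143, -50.444993
2. 54.892799, -132.271848
3. -57.470045, -142.146693
4. -25.587557, -0.623236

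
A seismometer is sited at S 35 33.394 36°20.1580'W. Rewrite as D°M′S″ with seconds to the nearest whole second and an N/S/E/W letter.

35°33′24″ S, 36°20′9″ W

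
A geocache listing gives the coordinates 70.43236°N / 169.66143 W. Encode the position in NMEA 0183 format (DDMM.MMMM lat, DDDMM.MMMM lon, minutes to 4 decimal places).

φ: minutes = (70.432360 − 70) × 60 = 25.941600
Longitude: minutes = (169.661430 − 169) × 60 = 39.685800

7025.9416,N / 16939.6858,W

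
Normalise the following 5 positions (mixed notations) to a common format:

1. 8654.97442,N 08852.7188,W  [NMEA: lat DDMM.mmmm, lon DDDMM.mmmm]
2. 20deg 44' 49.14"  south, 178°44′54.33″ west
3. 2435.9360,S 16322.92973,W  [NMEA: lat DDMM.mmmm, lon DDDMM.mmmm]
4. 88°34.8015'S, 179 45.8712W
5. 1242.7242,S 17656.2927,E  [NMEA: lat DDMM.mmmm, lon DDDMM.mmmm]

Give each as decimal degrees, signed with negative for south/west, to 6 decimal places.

1. 86.916240, -88.878647
2. -20.746983, -178.748425
3. -24.598933, -163.382162
4. -88.580025, -179.764520
5. -12.712070, 176.938212

Point 1:
  Latitude: degrees = first 2 digits = 86, minutes = 54.97442; 86 + 54.97442/60 = 86.9162403
  N → positive
  λ: degrees = first 3 digits = 88, minutes = 52.7188; 88 + 52.7188/60 = 88.8786467
  W ⇒ negate
Point 2:
  Latitude: 44′ + 49.14″ = 44.81900′; 20 + 44.81900/60 = 20.7469833
  S → negative
  Lon: 178° + 44/60 + 54.33/3600 = 178 + 0.733333 + 0.015092 = 178.7484250
  W → negative
Point 3:
  φ: degrees = first 2 digits = 24, minutes = 35.936; 24 + 35.936/60 = 24.5989333
  S → negative
  Longitude: degrees = first 3 digits = 163, minutes = 22.92973; 163 + 22.92973/60 = 163.3821622
  W → negative
Point 4:
  φ: 88 + 34.8015/60 = 88.5800250
  S ⇒ negate
  λ: 45.8712′ = 0.764520°; total 179.7645200
  W → negative
Point 5:
  Lat: degrees = first 2 digits = 12, minutes = 42.7242; 12 + 42.7242/60 = 12.7120700
  hemisphere S, so the sign is −
  Longitude: split at 3 digits → 176° and 56.2927′; 176 + 56.2927/60 = 176.9382117
  E ⇒ keep positive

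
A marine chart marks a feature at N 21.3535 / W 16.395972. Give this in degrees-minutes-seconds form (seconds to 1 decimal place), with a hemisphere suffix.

φ: 0.353500° → 21.21000′; 0.21000 × 60 = 12.600″
λ: 0.395972° → 23.75832′; 0.75832 × 60 = 45.499″

21°21′12.6″ N, 16°23′45.5″ W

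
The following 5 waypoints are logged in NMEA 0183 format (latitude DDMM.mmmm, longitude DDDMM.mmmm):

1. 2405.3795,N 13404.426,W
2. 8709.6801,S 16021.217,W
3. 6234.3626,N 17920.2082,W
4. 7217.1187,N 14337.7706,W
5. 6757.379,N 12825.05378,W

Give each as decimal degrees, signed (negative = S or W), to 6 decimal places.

1. 24.089658, -134.073767
2. -87.161335, -160.353617
3. 62.572710, -179.336803
4. 72.285312, -143.629510
5. 67.956317, -128.417563

Point 1:
  φ: degrees = first 2 digits = 24, minutes = 5.3795; 24 + 5.3795/60 = 24.0896583
  N ⇒ keep positive
  λ: split at 3 digits → 134° and 4.426′; 134 + 4.426/60 = 134.0737667
  hemisphere W, so the sign is −
Point 2:
  Latitude: split at 2 digits → 87° and 9.6801′; 87 + 9.6801/60 = 87.1613350
  S ⇒ negate
  λ: degrees = first 3 digits = 160, minutes = 21.217; 160 + 21.217/60 = 160.3536167
  W → negative
Point 3:
  φ: split at 2 digits → 62° and 34.3626′; 62 + 34.3626/60 = 62.5727100
  N ⇒ keep positive
  Lon: split at 3 digits → 179° and 20.2082′; 179 + 20.2082/60 = 179.3368033
  hemisphere W, so the sign is −
Point 4:
  φ: split at 2 digits → 72° and 17.1187′; 72 + 17.1187/60 = 72.2853117
  N → positive
  λ: split at 3 digits → 143° and 37.7706′; 143 + 37.7706/60 = 143.6295100
  W ⇒ negate
Point 5:
  Lat: degrees = first 2 digits = 67, minutes = 57.379; 67 + 57.379/60 = 67.9563167
  N → positive
  Longitude: split at 3 digits → 128° and 25.05378′; 128 + 25.05378/60 = 128.4175630
  hemisphere W, so the sign is −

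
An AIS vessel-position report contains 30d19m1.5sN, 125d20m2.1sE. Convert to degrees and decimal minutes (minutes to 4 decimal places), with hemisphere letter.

30° 19.0250′ N, 125° 20.0350′ E

Latitude: 19 + 1.5/60 = 19.025000′
Longitude: seconds/60 = 0.03500; minutes = 20 + 0.03500 = 20.035000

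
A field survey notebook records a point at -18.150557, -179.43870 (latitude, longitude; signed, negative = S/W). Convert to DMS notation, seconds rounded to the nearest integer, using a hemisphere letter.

18°09′2″ S, 179°26′19″ W

Latitude is negative → S; |value| = 18.150557
Latitude: 0.150557 × 60 = 9.03342′ → 9′, remainder × 60 = 2.01″
Longitude is negative → W; |value| = 179.438700
Longitude: whole degrees 179; 26.32200′ → 26′ and 19.32″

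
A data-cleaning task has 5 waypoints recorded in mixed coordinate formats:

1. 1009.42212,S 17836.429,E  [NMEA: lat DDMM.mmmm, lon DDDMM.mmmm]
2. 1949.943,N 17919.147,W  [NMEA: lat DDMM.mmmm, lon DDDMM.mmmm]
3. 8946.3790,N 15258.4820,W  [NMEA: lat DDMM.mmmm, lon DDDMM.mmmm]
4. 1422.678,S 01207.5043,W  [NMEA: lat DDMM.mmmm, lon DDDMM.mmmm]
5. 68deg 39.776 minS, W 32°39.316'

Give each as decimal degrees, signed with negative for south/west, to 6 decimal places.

Point 1:
  φ: degrees = first 2 digits = 10, minutes = 9.42212; 10 + 9.42212/60 = 10.1570353
  S → negative
  Lon: degrees = first 3 digits = 178, minutes = 36.429; 178 + 36.429/60 = 178.6071500
  E ⇒ keep positive
Point 2:
  Lat: split at 2 digits → 19° and 49.943′; 19 + 49.943/60 = 19.8323833
  N → positive
  Longitude: degrees = first 3 digits = 179, minutes = 19.147; 179 + 19.147/60 = 179.3191167
  W ⇒ negate
Point 3:
  Lat: degrees = first 2 digits = 89, minutes = 46.379; 89 + 46.379/60 = 89.7729833
  N → positive
  Lon: split at 3 digits → 152° and 58.482′; 152 + 58.482/60 = 152.9747000
  hemisphere W, so the sign is −
Point 4:
  Lat: split at 2 digits → 14° and 22.678′; 14 + 22.678/60 = 14.3779667
  S ⇒ negate
  Lon: degrees = first 3 digits = 12, minutes = 7.5043; 12 + 7.5043/60 = 12.1250717
  hemisphere W, so the sign is −
Point 5:
  Lat: 68 + 39.776/60 = 68.6629333
  S ⇒ negate
  Longitude: 32 + 39.316/60 = 32.6552667
  hemisphere W, so the sign is −

1. -10.157035, 178.607150
2. 19.832383, -179.319117
3. 89.772983, -152.974700
4. -14.377967, -12.125072
5. -68.662933, -32.655267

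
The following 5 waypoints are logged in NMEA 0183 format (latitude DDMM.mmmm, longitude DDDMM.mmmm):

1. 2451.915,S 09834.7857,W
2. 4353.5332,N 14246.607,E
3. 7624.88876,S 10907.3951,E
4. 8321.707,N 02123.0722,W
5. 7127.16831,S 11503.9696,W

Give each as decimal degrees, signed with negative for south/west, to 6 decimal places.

Point 1:
  Latitude: split at 2 digits → 24° and 51.915′; 24 + 51.915/60 = 24.8652500
  S ⇒ negate
  Lon: degrees = first 3 digits = 98, minutes = 34.7857; 98 + 34.7857/60 = 98.5797617
  hemisphere W, so the sign is −
Point 2:
  Latitude: split at 2 digits → 43° and 53.5332′; 43 + 53.5332/60 = 43.8922200
  N → positive
  Lon: degrees = first 3 digits = 142, minutes = 46.607; 142 + 46.607/60 = 142.7767833
  E → positive
Point 3:
  Latitude: degrees = first 2 digits = 76, minutes = 24.88876; 76 + 24.88876/60 = 76.4148127
  hemisphere S, so the sign is −
  Lon: degrees = first 3 digits = 109, minutes = 7.3951; 109 + 7.3951/60 = 109.1232517
  E ⇒ keep positive
Point 4:
  φ: split at 2 digits → 83° and 21.707′; 83 + 21.707/60 = 83.3617833
  N → positive
  Lon: degrees = first 3 digits = 21, minutes = 23.0722; 21 + 23.0722/60 = 21.3845367
  hemisphere W, so the sign is −
Point 5:
  Latitude: degrees = first 2 digits = 71, minutes = 27.16831; 71 + 27.16831/60 = 71.4528052
  hemisphere S, so the sign is −
  Lon: degrees = first 3 digits = 115, minutes = 3.9696; 115 + 3.9696/60 = 115.0661600
  hemisphere W, so the sign is −

1. -24.865250, -98.579762
2. 43.892220, 142.776783
3. -76.414813, 109.123252
4. 83.361783, -21.384537
5. -71.452805, -115.066160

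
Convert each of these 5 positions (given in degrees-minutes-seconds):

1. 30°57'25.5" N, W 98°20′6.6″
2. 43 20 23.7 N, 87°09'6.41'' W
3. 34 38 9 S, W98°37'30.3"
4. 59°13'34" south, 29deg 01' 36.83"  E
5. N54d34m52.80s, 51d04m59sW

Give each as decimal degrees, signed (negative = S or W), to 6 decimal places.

Point 1:
  Lat: 30 + 57/60 + 25.5/3600 = 30.9570833
  N ⇒ keep positive
  Longitude: 20′ + 6.6″ = 20.11000′; 98 + 20.11000/60 = 98.3351667
  W ⇒ negate
Point 2:
  Lat: 43 + 20/60 + 23.7/3600 = 43.3399167
  N → positive
  λ: 87 + 9/60 + 6.41/3600 = 87.1517806
  W → negative
Point 3:
  Latitude: 38′ + 9″ = 38.15000′; 34 + 38.15000/60 = 34.6358333
  S → negative
  Longitude: 37′ + 30.3″ = 37.50500′; 98 + 37.50500/60 = 98.6250833
  W ⇒ negate
Point 4:
  φ: 13′ + 34″ = 13.56667′; 59 + 13.56667/60 = 59.2261111
  S → negative
  λ: 29 + 1/60 + 36.83/3600 = 29.0268972
  E ⇒ keep positive
Point 5:
  φ: 54 + 34/60 + 52.8/3600 = 54.5813333
  N ⇒ keep positive
  λ: 51 + 4/60 + 59/3600 = 51.0830556
  W ⇒ negate

1. 30.957083, -98.335167
2. 43.339917, -87.151781
3. -34.635833, -98.625083
4. -59.226111, 29.026897
5. 54.581333, -51.083056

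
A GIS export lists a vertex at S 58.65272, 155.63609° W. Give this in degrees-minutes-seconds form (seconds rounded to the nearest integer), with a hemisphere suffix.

58°39′10″ S, 155°38′10″ W

Lat: whole degrees 58; 39.16320′ → 39′ and 9.79″
Lon: 0.636090° → 38.16540′; 0.16540 × 60 = 9.92″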